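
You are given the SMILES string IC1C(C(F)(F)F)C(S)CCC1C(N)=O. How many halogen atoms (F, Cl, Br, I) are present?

4

Halogen atoms appear at heavy-atom positions 1, 5, 6, 7 (3×F, 1×I).
Other groups present: 1 amide, 1 thiol.
Halogen count: 4.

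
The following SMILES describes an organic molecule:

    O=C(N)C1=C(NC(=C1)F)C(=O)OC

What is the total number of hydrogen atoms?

7

Walk through each heavy atom and fill implicit hydrogens from standard valence (C 4, N 3, O 2, S 2, halogen 1):
  atom 1: O, bond orders sum to 2 (valence 2) → 0 H
  atom 2: C, bond orders sum to 4 (valence 4) → 0 H
  atom 3: N, bond orders sum to 1 (valence 3) → 2 H
  atom 4: C, bond orders sum to 4 (valence 4) → 0 H
  atom 5: C, bond orders sum to 4 (valence 4) → 0 H
  atom 6: N, bond orders sum to 2 (valence 3) → 1 H
  atom 7: C, bond orders sum to 4 (valence 4) → 0 H
  atom 8: C, bond orders sum to 3 (valence 4) → 1 H
  atom 9: F (halogen, monovalent) → 0 H
  atom 10: C, bond orders sum to 4 (valence 4) → 0 H
  atom 11: O, bond orders sum to 2 (valence 2) → 0 H
  atom 12: O, bond orders sum to 2 (valence 2) → 0 H
  atom 13: C, bond orders sum to 1 (valence 4) → 3 H
Total hydrogens: 7.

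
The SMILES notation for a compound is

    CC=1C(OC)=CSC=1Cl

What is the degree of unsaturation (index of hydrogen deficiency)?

3

Degree of unsaturation = (number of rings) + (number of π bonds).
Ring closures in the SMILES: 1.
π bonds: 2 double bonds (each 1 DoU) → 2 DoU from unsaturation.
Total DoU = 1 + 2 = 3.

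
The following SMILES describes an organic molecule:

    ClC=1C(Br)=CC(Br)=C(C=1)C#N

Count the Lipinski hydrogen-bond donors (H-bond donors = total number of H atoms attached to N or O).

0

Donors: find every N or O and count the H atoms it carries.
  atom 11 (N): bond orders sum to 3 → 0 H
Lipinski HBD = 0.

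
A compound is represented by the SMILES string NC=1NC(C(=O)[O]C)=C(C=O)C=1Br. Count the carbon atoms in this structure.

7

Count every carbon token in the SMILES (each C, including those in ring-closure positions and inside branches).
Carbon count: 7.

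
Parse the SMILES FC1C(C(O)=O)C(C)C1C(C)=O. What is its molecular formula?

C8H11FO3

Walk through each heavy atom and fill implicit hydrogens from standard valence (C 4, N 3, O 2, S 2, halogen 1):
  atom 1: F (halogen, monovalent) → 0 H
  atom 2: C, bond orders sum to 3 (valence 4) → 1 H
  atom 3: C, bond orders sum to 3 (valence 4) → 1 H
  atom 4: C, bond orders sum to 4 (valence 4) → 0 H
  atom 5: O, bond orders sum to 1 (valence 2) → 1 H
  atom 6: O, bond orders sum to 2 (valence 2) → 0 H
  atom 7: C, bond orders sum to 3 (valence 4) → 1 H
  atom 8: C, bond orders sum to 1 (valence 4) → 3 H
  atom 9: C, bond orders sum to 3 (valence 4) → 1 H
  atom 10: C, bond orders sum to 4 (valence 4) → 0 H
  atom 11: C, bond orders sum to 1 (valence 4) → 3 H
  atom 12: O, bond orders sum to 2 (valence 2) → 0 H
Totals → C:8, H:11, F:1, O:3.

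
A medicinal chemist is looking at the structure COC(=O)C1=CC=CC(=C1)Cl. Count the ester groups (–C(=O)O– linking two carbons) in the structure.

The ester motif appears at heavy-atom position 3 in the SMILES.
Ester count: 1.

1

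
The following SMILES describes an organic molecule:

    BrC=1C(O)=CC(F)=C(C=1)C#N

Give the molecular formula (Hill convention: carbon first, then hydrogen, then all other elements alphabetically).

C7H3BrFNO

Walk through each heavy atom and fill implicit hydrogens from standard valence (C 4, N 3, O 2, S 2, halogen 1):
  atom 1: Br (halogen, monovalent) → 0 H
  atom 2: C, bond orders sum to 4 (valence 4) → 0 H
  atom 3: C, bond orders sum to 4 (valence 4) → 0 H
  atom 4: O, bond orders sum to 1 (valence 2) → 1 H
  atom 5: C, bond orders sum to 3 (valence 4) → 1 H
  atom 6: C, bond orders sum to 4 (valence 4) → 0 H
  atom 7: F (halogen, monovalent) → 0 H
  atom 8: C, bond orders sum to 4 (valence 4) → 0 H
  atom 9: C, bond orders sum to 3 (valence 4) → 1 H
  atom 10: C, bond orders sum to 4 (valence 4) → 0 H
  atom 11: N, bond orders sum to 3 (valence 3) → 0 H
Totals → C:7, H:3, Br:1, F:1, N:1, O:1.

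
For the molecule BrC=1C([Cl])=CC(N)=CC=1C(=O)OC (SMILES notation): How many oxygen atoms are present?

2

Scan the SMILES for O atoms (remember two-letter symbols like Cl and Br are single atoms).
Oxygen count: 2.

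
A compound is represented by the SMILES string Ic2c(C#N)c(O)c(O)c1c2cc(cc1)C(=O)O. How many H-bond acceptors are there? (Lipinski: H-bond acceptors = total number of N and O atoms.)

N atoms: 1; O atoms: 4.
Lipinski HBA = 1 + 4 = 5.

5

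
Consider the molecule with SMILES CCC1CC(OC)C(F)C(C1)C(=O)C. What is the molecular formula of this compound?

Walk through each heavy atom and fill implicit hydrogens from standard valence (C 4, N 3, O 2, S 2, halogen 1):
  atom 1: C, bond orders sum to 1 (valence 4) → 3 H
  atom 2: C, bond orders sum to 2 (valence 4) → 2 H
  atom 3: C, bond orders sum to 3 (valence 4) → 1 H
  atom 4: C, bond orders sum to 2 (valence 4) → 2 H
  atom 5: C, bond orders sum to 3 (valence 4) → 1 H
  atom 6: O, bond orders sum to 2 (valence 2) → 0 H
  atom 7: C, bond orders sum to 1 (valence 4) → 3 H
  atom 8: C, bond orders sum to 3 (valence 4) → 1 H
  atom 9: F (halogen, monovalent) → 0 H
  atom 10: C, bond orders sum to 3 (valence 4) → 1 H
  atom 11: C, bond orders sum to 2 (valence 4) → 2 H
  atom 12: C, bond orders sum to 4 (valence 4) → 0 H
  atom 13: O, bond orders sum to 2 (valence 2) → 0 H
  atom 14: C, bond orders sum to 1 (valence 4) → 3 H
Totals → C:11, H:19, F:1, O:2.

C11H19FO2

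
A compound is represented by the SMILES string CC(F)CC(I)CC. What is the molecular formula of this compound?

C6H12FI

Walk through each heavy atom and fill implicit hydrogens from standard valence (C 4, N 3, O 2, S 2, halogen 1):
  atom 1: C, bond orders sum to 1 (valence 4) → 3 H
  atom 2: C, bond orders sum to 3 (valence 4) → 1 H
  atom 3: F (halogen, monovalent) → 0 H
  atom 4: C, bond orders sum to 2 (valence 4) → 2 H
  atom 5: C, bond orders sum to 3 (valence 4) → 1 H
  atom 6: I (halogen, monovalent) → 0 H
  atom 7: C, bond orders sum to 2 (valence 4) → 2 H
  atom 8: C, bond orders sum to 1 (valence 4) → 3 H
Totals → C:6, H:12, F:1, I:1.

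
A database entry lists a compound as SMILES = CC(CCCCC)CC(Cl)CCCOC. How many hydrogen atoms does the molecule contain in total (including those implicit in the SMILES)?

27

Walk through each heavy atom and fill implicit hydrogens from standard valence (C 4, N 3, O 2, S 2, halogen 1):
  atom 1: C, bond orders sum to 1 (valence 4) → 3 H
  atom 2: C, bond orders sum to 3 (valence 4) → 1 H
  atom 3: C, bond orders sum to 2 (valence 4) → 2 H
  atom 4: C, bond orders sum to 2 (valence 4) → 2 H
  atom 5: C, bond orders sum to 2 (valence 4) → 2 H
  atom 6: C, bond orders sum to 2 (valence 4) → 2 H
  atom 7: C, bond orders sum to 1 (valence 4) → 3 H
  atom 8: C, bond orders sum to 2 (valence 4) → 2 H
  atom 9: C, bond orders sum to 3 (valence 4) → 1 H
  atom 10: Cl (halogen, monovalent) → 0 H
  atom 11: C, bond orders sum to 2 (valence 4) → 2 H
  atom 12: C, bond orders sum to 2 (valence 4) → 2 H
  atom 13: C, bond orders sum to 2 (valence 4) → 2 H
  atom 14: O, bond orders sum to 2 (valence 2) → 0 H
  atom 15: C, bond orders sum to 1 (valence 4) → 3 H
Total hydrogens: 27.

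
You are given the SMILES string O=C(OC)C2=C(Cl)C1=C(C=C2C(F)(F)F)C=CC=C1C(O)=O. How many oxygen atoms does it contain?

Scan the SMILES for O atoms (remember two-letter symbols like Cl and Br are single atoms).
Oxygen count: 4.

4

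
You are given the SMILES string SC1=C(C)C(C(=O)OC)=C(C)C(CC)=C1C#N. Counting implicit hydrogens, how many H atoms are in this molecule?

15

Walk through each heavy atom and fill implicit hydrogens from standard valence (C 4, N 3, O 2, S 2, halogen 1):
  atom 1: S, bond orders sum to 1 (valence 2) → 1 H
  atom 2: C, bond orders sum to 4 (valence 4) → 0 H
  atom 3: C, bond orders sum to 4 (valence 4) → 0 H
  atom 4: C, bond orders sum to 1 (valence 4) → 3 H
  atom 5: C, bond orders sum to 4 (valence 4) → 0 H
  atom 6: C, bond orders sum to 4 (valence 4) → 0 H
  atom 7: O, bond orders sum to 2 (valence 2) → 0 H
  atom 8: O, bond orders sum to 2 (valence 2) → 0 H
  atom 9: C, bond orders sum to 1 (valence 4) → 3 H
  atom 10: C, bond orders sum to 4 (valence 4) → 0 H
  atom 11: C, bond orders sum to 1 (valence 4) → 3 H
  atom 12: C, bond orders sum to 4 (valence 4) → 0 H
  atom 13: C, bond orders sum to 2 (valence 4) → 2 H
  atom 14: C, bond orders sum to 1 (valence 4) → 3 H
  atom 15: C, bond orders sum to 4 (valence 4) → 0 H
  atom 16: C, bond orders sum to 4 (valence 4) → 0 H
  atom 17: N, bond orders sum to 3 (valence 3) → 0 H
Total hydrogens: 15.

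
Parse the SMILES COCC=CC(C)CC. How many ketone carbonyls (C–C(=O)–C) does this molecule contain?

0

Scan the SMILES for the ketone motif — none present.
Groups that are present: 1 alkene, 1 ether.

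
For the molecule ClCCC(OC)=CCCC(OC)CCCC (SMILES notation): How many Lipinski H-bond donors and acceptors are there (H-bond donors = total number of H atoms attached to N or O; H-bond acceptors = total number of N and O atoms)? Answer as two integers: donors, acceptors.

Donors: find every N or O and count the H atoms it carries.
  atom 5 (O): bond orders sum to 2 → 0 H
  atom 11 (O): bond orders sum to 2 → 0 H
Lipinski HBD = 0.
Acceptors: N atoms = 0, O atoms = 2 → HBA = 2.

0, 2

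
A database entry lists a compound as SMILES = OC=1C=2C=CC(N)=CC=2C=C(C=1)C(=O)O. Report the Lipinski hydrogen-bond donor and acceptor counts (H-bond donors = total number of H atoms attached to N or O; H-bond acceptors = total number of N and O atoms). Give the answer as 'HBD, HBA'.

Donors: find every N or O and count the H atoms it carries.
  atom 1 (O): bond orders sum to 1 → 1 H
  atom 7 (N): bond orders sum to 1 → 2 H
  atom 14 (O): bond orders sum to 2 → 0 H
  atom 15 (O): bond orders sum to 1 → 1 H
Lipinski HBD = 4.
Acceptors: N atoms = 1, O atoms = 3 → HBA = 4.

4, 4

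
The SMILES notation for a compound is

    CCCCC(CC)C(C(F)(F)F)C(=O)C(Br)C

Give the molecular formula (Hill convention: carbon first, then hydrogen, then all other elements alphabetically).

C12H20BrF3O

Walk through each heavy atom and fill implicit hydrogens from standard valence (C 4, N 3, O 2, S 2, halogen 1):
  atom 1: C, bond orders sum to 1 (valence 4) → 3 H
  atom 2: C, bond orders sum to 2 (valence 4) → 2 H
  atom 3: C, bond orders sum to 2 (valence 4) → 2 H
  atom 4: C, bond orders sum to 2 (valence 4) → 2 H
  atom 5: C, bond orders sum to 3 (valence 4) → 1 H
  atom 6: C, bond orders sum to 2 (valence 4) → 2 H
  atom 7: C, bond orders sum to 1 (valence 4) → 3 H
  atom 8: C, bond orders sum to 3 (valence 4) → 1 H
  atom 9: C, bond orders sum to 4 (valence 4) → 0 H
  atom 10: F (halogen, monovalent) → 0 H
  atom 11: F (halogen, monovalent) → 0 H
  atom 12: F (halogen, monovalent) → 0 H
  atom 13: C, bond orders sum to 4 (valence 4) → 0 H
  atom 14: O, bond orders sum to 2 (valence 2) → 0 H
  atom 15: C, bond orders sum to 3 (valence 4) → 1 H
  atom 16: Br (halogen, monovalent) → 0 H
  atom 17: C, bond orders sum to 1 (valence 4) → 3 H
Totals → C:12, H:20, Br:1, F:3, O:1.
In Hill order: C12H20BrF3O.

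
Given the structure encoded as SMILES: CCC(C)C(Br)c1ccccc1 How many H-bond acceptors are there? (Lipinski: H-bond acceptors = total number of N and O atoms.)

N atoms: 0; O atoms: 0.
Lipinski HBA = 0 + 0 = 0.

0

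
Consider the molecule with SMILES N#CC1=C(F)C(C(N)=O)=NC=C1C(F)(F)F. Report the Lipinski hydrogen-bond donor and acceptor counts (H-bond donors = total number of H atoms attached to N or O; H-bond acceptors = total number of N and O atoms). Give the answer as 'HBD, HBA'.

Donors: find every N or O and count the H atoms it carries.
  atom 1 (N): bond orders sum to 3 → 0 H
  atom 8 (N): bond orders sum to 1 → 2 H
  atom 9 (O): bond orders sum to 2 → 0 H
  atom 10 (N): bond orders sum to 3 → 0 H
Lipinski HBD = 2.
Acceptors: N atoms = 3, O atoms = 1 → HBA = 4.

2, 4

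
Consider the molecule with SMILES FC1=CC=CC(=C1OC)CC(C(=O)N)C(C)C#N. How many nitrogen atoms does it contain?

2

Scan the SMILES for N atoms (remember two-letter symbols like Cl and Br are single atoms).
Nitrogen count: 2.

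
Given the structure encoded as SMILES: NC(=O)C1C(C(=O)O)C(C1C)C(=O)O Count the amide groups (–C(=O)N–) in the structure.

The amide motif appears at heavy-atom position 2 in the SMILES.
Other groups present: 2 carboxylic acid.
Amide count: 1.

1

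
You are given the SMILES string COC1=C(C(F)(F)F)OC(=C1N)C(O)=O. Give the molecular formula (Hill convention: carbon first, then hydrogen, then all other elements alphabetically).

C7H6F3NO4

Walk through each heavy atom and fill implicit hydrogens from standard valence (C 4, N 3, O 2, S 2, halogen 1):
  atom 1: C, bond orders sum to 1 (valence 4) → 3 H
  atom 2: O, bond orders sum to 2 (valence 2) → 0 H
  atom 3: C, bond orders sum to 4 (valence 4) → 0 H
  atom 4: C, bond orders sum to 4 (valence 4) → 0 H
  atom 5: C, bond orders sum to 4 (valence 4) → 0 H
  atom 6: F (halogen, monovalent) → 0 H
  atom 7: F (halogen, monovalent) → 0 H
  atom 8: F (halogen, monovalent) → 0 H
  atom 9: O, bond orders sum to 2 (valence 2) → 0 H
  atom 10: C, bond orders sum to 4 (valence 4) → 0 H
  atom 11: C, bond orders sum to 4 (valence 4) → 0 H
  atom 12: N, bond orders sum to 1 (valence 3) → 2 H
  atom 13: C, bond orders sum to 4 (valence 4) → 0 H
  atom 14: O, bond orders sum to 1 (valence 2) → 1 H
  atom 15: O, bond orders sum to 2 (valence 2) → 0 H
Totals → C:7, H:6, F:3, N:1, O:4.
In Hill order: C7H6F3NO4.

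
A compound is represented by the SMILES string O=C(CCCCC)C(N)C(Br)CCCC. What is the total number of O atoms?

1

Scan the SMILES for O atoms (remember two-letter symbols like Cl and Br are single atoms).
Oxygen count: 1.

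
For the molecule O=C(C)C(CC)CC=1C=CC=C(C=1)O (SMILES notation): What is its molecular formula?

C12H16O2

Walk through each heavy atom and fill implicit hydrogens from standard valence (C 4, N 3, O 2, S 2, halogen 1):
  atom 1: O, bond orders sum to 2 (valence 2) → 0 H
  atom 2: C, bond orders sum to 4 (valence 4) → 0 H
  atom 3: C, bond orders sum to 1 (valence 4) → 3 H
  atom 4: C, bond orders sum to 3 (valence 4) → 1 H
  atom 5: C, bond orders sum to 2 (valence 4) → 2 H
  atom 6: C, bond orders sum to 1 (valence 4) → 3 H
  atom 7: C, bond orders sum to 2 (valence 4) → 2 H
  atom 8: C, bond orders sum to 4 (valence 4) → 0 H
  atom 9: C, bond orders sum to 3 (valence 4) → 1 H
  atom 10: C, bond orders sum to 3 (valence 4) → 1 H
  atom 11: C, bond orders sum to 3 (valence 4) → 1 H
  atom 12: C, bond orders sum to 4 (valence 4) → 0 H
  atom 13: C, bond orders sum to 3 (valence 4) → 1 H
  atom 14: O, bond orders sum to 1 (valence 2) → 1 H
Totals → C:12, H:16, O:2.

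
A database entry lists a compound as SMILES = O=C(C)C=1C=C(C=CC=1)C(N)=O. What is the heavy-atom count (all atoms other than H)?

Every atom symbol written in the SMILES (organic subset) is one heavy atom; implicit H are not written.
Heavy atoms by element → C:9, N:1, O:2.
Total: 12.

12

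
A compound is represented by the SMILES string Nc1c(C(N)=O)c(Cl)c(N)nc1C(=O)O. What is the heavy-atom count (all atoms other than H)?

Every atom symbol written in the SMILES (organic subset) is one heavy atom; implicit H are not written.
Heavy atoms by element → C:7, Cl:1, N:4, O:3.
Total: 15.

15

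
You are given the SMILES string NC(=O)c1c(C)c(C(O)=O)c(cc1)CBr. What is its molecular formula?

C10H10BrNO3

Walk through each heavy atom and fill implicit hydrogens from standard valence (C 4, N 3, O 2, S 2, halogen 1); for lowercase aromatic atoms, an aromatic c carries 1 H when it has two neighbours and 0 H with three, and aromatic n carries 0 H:
  atom 1: N, bond orders sum to 1 (valence 3) → 2 H
  atom 2: C, bond orders sum to 4 (valence 4) → 0 H
  atom 3: O, bond orders sum to 2 (valence 2) → 0 H
  atom 4: aromatic c, 3 neighbours → 0 H
  atom 5: aromatic c, 3 neighbours → 0 H
  atom 6: C, bond orders sum to 1 (valence 4) → 3 H
  atom 7: aromatic c, 3 neighbours → 0 H
  atom 8: C, bond orders sum to 4 (valence 4) → 0 H
  atom 9: O, bond orders sum to 1 (valence 2) → 1 H
  atom 10: O, bond orders sum to 2 (valence 2) → 0 H
  atom 11: aromatic c, 3 neighbours → 0 H
  atom 12: aromatic c, 2 neighbours → 1 H
  atom 13: aromatic c, 2 neighbours → 1 H
  atom 14: C, bond orders sum to 2 (valence 4) → 2 H
  atom 15: Br (halogen, monovalent) → 0 H
Totals → C:10, H:10, Br:1, N:1, O:3.
In Hill order: C10H10BrNO3.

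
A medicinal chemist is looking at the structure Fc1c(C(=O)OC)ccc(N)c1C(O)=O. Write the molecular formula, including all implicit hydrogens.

C9H8FNO4

Walk through each heavy atom and fill implicit hydrogens from standard valence (C 4, N 3, O 2, S 2, halogen 1); for lowercase aromatic atoms, an aromatic c carries 1 H when it has two neighbours and 0 H with three, and aromatic n carries 0 H:
  atom 1: F (halogen, monovalent) → 0 H
  atom 2: aromatic c, 3 neighbours → 0 H
  atom 3: aromatic c, 3 neighbours → 0 H
  atom 4: C, bond orders sum to 4 (valence 4) → 0 H
  atom 5: O, bond orders sum to 2 (valence 2) → 0 H
  atom 6: O, bond orders sum to 2 (valence 2) → 0 H
  atom 7: C, bond orders sum to 1 (valence 4) → 3 H
  atom 8: aromatic c, 2 neighbours → 1 H
  atom 9: aromatic c, 2 neighbours → 1 H
  atom 10: aromatic c, 3 neighbours → 0 H
  atom 11: N, bond orders sum to 1 (valence 3) → 2 H
  atom 12: aromatic c, 3 neighbours → 0 H
  atom 13: C, bond orders sum to 4 (valence 4) → 0 H
  atom 14: O, bond orders sum to 1 (valence 2) → 1 H
  atom 15: O, bond orders sum to 2 (valence 2) → 0 H
Totals → C:9, H:8, F:1, N:1, O:4.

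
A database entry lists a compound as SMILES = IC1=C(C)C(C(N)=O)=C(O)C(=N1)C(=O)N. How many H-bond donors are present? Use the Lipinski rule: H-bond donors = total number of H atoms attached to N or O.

Donors: find every N or O and count the H atoms it carries.
  atom 7 (N): bond orders sum to 1 → 2 H
  atom 8 (O): bond orders sum to 2 → 0 H
  atom 10 (O): bond orders sum to 1 → 1 H
  atom 12 (N): bond orders sum to 3 → 0 H
  atom 14 (O): bond orders sum to 2 → 0 H
  atom 15 (N): bond orders sum to 1 → 2 H
Lipinski HBD = 5.

5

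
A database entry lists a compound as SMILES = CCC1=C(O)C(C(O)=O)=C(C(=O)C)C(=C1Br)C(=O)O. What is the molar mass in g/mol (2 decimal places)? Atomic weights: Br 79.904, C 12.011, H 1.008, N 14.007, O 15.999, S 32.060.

331.12 g/mol

First, the molecular formula is C12H11BrO6 (counting implicit H from valence).
  Br: 1 × 79.904 = 79.904
  C: 12 × 12.011 = 144.132
  H: 11 × 1.008 = 11.088
  O: 6 × 15.999 = 95.994
Sum: 1×79.904 + 12×12.011 + 11×1.008 + 6×15.999 = 331.118 → 331.12 g/mol.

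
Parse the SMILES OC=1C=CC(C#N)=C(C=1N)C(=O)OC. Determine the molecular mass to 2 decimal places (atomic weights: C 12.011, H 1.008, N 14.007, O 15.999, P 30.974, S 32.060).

First, the molecular formula is C9H8N2O3 (counting implicit H from valence).
  C: 9 × 12.011 = 108.099
  H: 8 × 1.008 = 8.064
  N: 2 × 14.007 = 28.014
  O: 3 × 15.999 = 47.997
Sum: 9×12.011 + 8×1.008 + 2×14.007 + 3×15.999 = 192.174 → 192.17 g/mol.

192.17 g/mol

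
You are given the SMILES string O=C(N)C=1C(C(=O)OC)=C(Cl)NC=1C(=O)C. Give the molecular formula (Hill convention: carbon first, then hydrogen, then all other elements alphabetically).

C9H9ClN2O4

Walk through each heavy atom and fill implicit hydrogens from standard valence (C 4, N 3, O 2, S 2, halogen 1):
  atom 1: O, bond orders sum to 2 (valence 2) → 0 H
  atom 2: C, bond orders sum to 4 (valence 4) → 0 H
  atom 3: N, bond orders sum to 1 (valence 3) → 2 H
  atom 4: C, bond orders sum to 4 (valence 4) → 0 H
  atom 5: C, bond orders sum to 4 (valence 4) → 0 H
  atom 6: C, bond orders sum to 4 (valence 4) → 0 H
  atom 7: O, bond orders sum to 2 (valence 2) → 0 H
  atom 8: O, bond orders sum to 2 (valence 2) → 0 H
  atom 9: C, bond orders sum to 1 (valence 4) → 3 H
  atom 10: C, bond orders sum to 4 (valence 4) → 0 H
  atom 11: Cl (halogen, monovalent) → 0 H
  atom 12: N, bond orders sum to 2 (valence 3) → 1 H
  atom 13: C, bond orders sum to 4 (valence 4) → 0 H
  atom 14: C, bond orders sum to 4 (valence 4) → 0 H
  atom 15: O, bond orders sum to 2 (valence 2) → 0 H
  atom 16: C, bond orders sum to 1 (valence 4) → 3 H
Totals → C:9, H:9, Cl:1, N:2, O:4.
In Hill order: C9H9ClN2O4.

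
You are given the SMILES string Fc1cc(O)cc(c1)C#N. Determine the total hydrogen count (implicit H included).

4

Walk through each heavy atom and fill implicit hydrogens from standard valence (C 4, N 3, O 2, S 2, halogen 1); for lowercase aromatic atoms, an aromatic c carries 1 H when it has two neighbours and 0 H with three, and aromatic n carries 0 H:
  atom 1: F (halogen, monovalent) → 0 H
  atom 2: aromatic c, 3 neighbours → 0 H
  atom 3: aromatic c, 2 neighbours → 1 H
  atom 4: aromatic c, 3 neighbours → 0 H
  atom 5: O, bond orders sum to 1 (valence 2) → 1 H
  atom 6: aromatic c, 2 neighbours → 1 H
  atom 7: aromatic c, 3 neighbours → 0 H
  atom 8: aromatic c, 2 neighbours → 1 H
  atom 9: C, bond orders sum to 4 (valence 4) → 0 H
  atom 10: N, bond orders sum to 3 (valence 3) → 0 H
Total hydrogens: 4.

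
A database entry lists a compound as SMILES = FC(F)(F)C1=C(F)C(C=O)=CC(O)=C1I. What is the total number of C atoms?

Count every carbon token in the SMILES (each C, including those in ring-closure positions and inside branches).
Carbon count: 8.

8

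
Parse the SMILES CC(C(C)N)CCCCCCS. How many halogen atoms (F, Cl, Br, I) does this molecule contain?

Scan the SMILES for the halogen motif — none present.
Groups that are present: 1 primary amine, 1 thiol.

0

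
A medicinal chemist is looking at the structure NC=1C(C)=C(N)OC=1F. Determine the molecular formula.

C5H7FN2O

Walk through each heavy atom and fill implicit hydrogens from standard valence (C 4, N 3, O 2, S 2, halogen 1):
  atom 1: N, bond orders sum to 1 (valence 3) → 2 H
  atom 2: C, bond orders sum to 4 (valence 4) → 0 H
  atom 3: C, bond orders sum to 4 (valence 4) → 0 H
  atom 4: C, bond orders sum to 1 (valence 4) → 3 H
  atom 5: C, bond orders sum to 4 (valence 4) → 0 H
  atom 6: N, bond orders sum to 1 (valence 3) → 2 H
  atom 7: O, bond orders sum to 2 (valence 2) → 0 H
  atom 8: C, bond orders sum to 4 (valence 4) → 0 H
  atom 9: F (halogen, monovalent) → 0 H
Totals → C:5, H:7, F:1, N:2, O:1.
In Hill order: C5H7FN2O.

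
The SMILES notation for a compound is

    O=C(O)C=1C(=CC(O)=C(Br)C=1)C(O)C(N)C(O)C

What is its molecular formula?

C11H14BrNO5

Walk through each heavy atom and fill implicit hydrogens from standard valence (C 4, N 3, O 2, S 2, halogen 1):
  atom 1: O, bond orders sum to 2 (valence 2) → 0 H
  atom 2: C, bond orders sum to 4 (valence 4) → 0 H
  atom 3: O, bond orders sum to 1 (valence 2) → 1 H
  atom 4: C, bond orders sum to 4 (valence 4) → 0 H
  atom 5: C, bond orders sum to 4 (valence 4) → 0 H
  atom 6: C, bond orders sum to 3 (valence 4) → 1 H
  atom 7: C, bond orders sum to 4 (valence 4) → 0 H
  atom 8: O, bond orders sum to 1 (valence 2) → 1 H
  atom 9: C, bond orders sum to 4 (valence 4) → 0 H
  atom 10: Br (halogen, monovalent) → 0 H
  atom 11: C, bond orders sum to 3 (valence 4) → 1 H
  atom 12: C, bond orders sum to 3 (valence 4) → 1 H
  atom 13: O, bond orders sum to 1 (valence 2) → 1 H
  atom 14: C, bond orders sum to 3 (valence 4) → 1 H
  atom 15: N, bond orders sum to 1 (valence 3) → 2 H
  atom 16: C, bond orders sum to 3 (valence 4) → 1 H
  atom 17: O, bond orders sum to 1 (valence 2) → 1 H
  atom 18: C, bond orders sum to 1 (valence 4) → 3 H
Totals → C:11, H:14, Br:1, N:1, O:5.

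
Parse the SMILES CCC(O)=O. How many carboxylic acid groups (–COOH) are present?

The carboxylic acid motif appears at heavy-atom position 3 in the SMILES.
Carboxylic acid count: 1.

1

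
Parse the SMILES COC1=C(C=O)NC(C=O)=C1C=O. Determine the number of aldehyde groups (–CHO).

3

The aldehyde motif appears at heavy-atom positions 5, 9, 12 in the SMILES.
Other groups present: 1 ether.
Aldehyde count: 3.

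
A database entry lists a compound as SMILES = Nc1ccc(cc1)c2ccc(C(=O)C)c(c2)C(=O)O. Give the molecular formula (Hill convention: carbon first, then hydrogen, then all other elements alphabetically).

Walk through each heavy atom and fill implicit hydrogens from standard valence (C 4, N 3, O 2, S 2, halogen 1); for lowercase aromatic atoms, an aromatic c carries 1 H when it has two neighbours and 0 H with three, and aromatic n carries 0 H:
  atom 1: N, bond orders sum to 1 (valence 3) → 2 H
  atom 2: aromatic c, 3 neighbours → 0 H
  atom 3: aromatic c, 2 neighbours → 1 H
  atom 4: aromatic c, 2 neighbours → 1 H
  atom 5: aromatic c, 3 neighbours → 0 H
  atom 6: aromatic c, 2 neighbours → 1 H
  atom 7: aromatic c, 2 neighbours → 1 H
  atom 8: aromatic c, 3 neighbours → 0 H
  atom 9: aromatic c, 2 neighbours → 1 H
  atom 10: aromatic c, 2 neighbours → 1 H
  atom 11: aromatic c, 3 neighbours → 0 H
  atom 12: C, bond orders sum to 4 (valence 4) → 0 H
  atom 13: O, bond orders sum to 2 (valence 2) → 0 H
  atom 14: C, bond orders sum to 1 (valence 4) → 3 H
  atom 15: aromatic c, 3 neighbours → 0 H
  atom 16: aromatic c, 2 neighbours → 1 H
  atom 17: C, bond orders sum to 4 (valence 4) → 0 H
  atom 18: O, bond orders sum to 2 (valence 2) → 0 H
  atom 19: O, bond orders sum to 1 (valence 2) → 1 H
Totals → C:15, H:13, N:1, O:3.

C15H13NO3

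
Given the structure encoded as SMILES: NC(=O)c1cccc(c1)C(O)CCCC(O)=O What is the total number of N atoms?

Scan the SMILES for N atoms (remember two-letter symbols like Cl and Br are single atoms).
Nitrogen count: 1.

1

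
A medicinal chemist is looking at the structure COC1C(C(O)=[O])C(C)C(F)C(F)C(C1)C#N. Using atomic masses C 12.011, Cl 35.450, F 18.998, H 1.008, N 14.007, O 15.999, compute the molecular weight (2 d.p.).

First, the molecular formula is C11H15F2NO3 (counting implicit H from valence).
  C: 11 × 12.011 = 132.121
  F: 2 × 18.998 = 37.996
  H: 15 × 1.008 = 15.120
  N: 1 × 14.007 = 14.007
  O: 3 × 15.999 = 47.997
Sum: 11×12.011 + 2×18.998 + 15×1.008 + 1×14.007 + 3×15.999 = 247.241 → 247.24 g/mol.

247.24 g/mol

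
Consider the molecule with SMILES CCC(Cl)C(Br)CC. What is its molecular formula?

C6H12BrCl

Walk through each heavy atom and fill implicit hydrogens from standard valence (C 4, N 3, O 2, S 2, halogen 1):
  atom 1: C, bond orders sum to 1 (valence 4) → 3 H
  atom 2: C, bond orders sum to 2 (valence 4) → 2 H
  atom 3: C, bond orders sum to 3 (valence 4) → 1 H
  atom 4: Cl (halogen, monovalent) → 0 H
  atom 5: C, bond orders sum to 3 (valence 4) → 1 H
  atom 6: Br (halogen, monovalent) → 0 H
  atom 7: C, bond orders sum to 2 (valence 4) → 2 H
  atom 8: C, bond orders sum to 1 (valence 4) → 3 H
Totals → C:6, H:12, Br:1, Cl:1.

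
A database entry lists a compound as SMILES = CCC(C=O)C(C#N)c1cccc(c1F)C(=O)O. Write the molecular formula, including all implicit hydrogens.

C13H12FNO3

Walk through each heavy atom and fill implicit hydrogens from standard valence (C 4, N 3, O 2, S 2, halogen 1); for lowercase aromatic atoms, an aromatic c carries 1 H when it has two neighbours and 0 H with three, and aromatic n carries 0 H:
  atom 1: C, bond orders sum to 1 (valence 4) → 3 H
  atom 2: C, bond orders sum to 2 (valence 4) → 2 H
  atom 3: C, bond orders sum to 3 (valence 4) → 1 H
  atom 4: C, bond orders sum to 3 (valence 4) → 1 H
  atom 5: O, bond orders sum to 2 (valence 2) → 0 H
  atom 6: C, bond orders sum to 3 (valence 4) → 1 H
  atom 7: C, bond orders sum to 4 (valence 4) → 0 H
  atom 8: N, bond orders sum to 3 (valence 3) → 0 H
  atom 9: aromatic c, 3 neighbours → 0 H
  atom 10: aromatic c, 2 neighbours → 1 H
  atom 11: aromatic c, 2 neighbours → 1 H
  atom 12: aromatic c, 2 neighbours → 1 H
  atom 13: aromatic c, 3 neighbours → 0 H
  atom 14: aromatic c, 3 neighbours → 0 H
  atom 15: F (halogen, monovalent) → 0 H
  atom 16: C, bond orders sum to 4 (valence 4) → 0 H
  atom 17: O, bond orders sum to 2 (valence 2) → 0 H
  atom 18: O, bond orders sum to 1 (valence 2) → 1 H
Totals → C:13, H:12, F:1, N:1, O:3.
In Hill order: C13H12FNO3.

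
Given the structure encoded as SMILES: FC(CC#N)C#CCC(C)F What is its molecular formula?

Walk through each heavy atom and fill implicit hydrogens from standard valence (C 4, N 3, O 2, S 2, halogen 1):
  atom 1: F (halogen, monovalent) → 0 H
  atom 2: C, bond orders sum to 3 (valence 4) → 1 H
  atom 3: C, bond orders sum to 2 (valence 4) → 2 H
  atom 4: C, bond orders sum to 4 (valence 4) → 0 H
  atom 5: N, bond orders sum to 3 (valence 3) → 0 H
  atom 6: C, bond orders sum to 4 (valence 4) → 0 H
  atom 7: C, bond orders sum to 4 (valence 4) → 0 H
  atom 8: C, bond orders sum to 2 (valence 4) → 2 H
  atom 9: C, bond orders sum to 3 (valence 4) → 1 H
  atom 10: C, bond orders sum to 1 (valence 4) → 3 H
  atom 11: F (halogen, monovalent) → 0 H
Totals → C:8, H:9, F:2, N:1.
In Hill order: C8H9F2N.

C8H9F2N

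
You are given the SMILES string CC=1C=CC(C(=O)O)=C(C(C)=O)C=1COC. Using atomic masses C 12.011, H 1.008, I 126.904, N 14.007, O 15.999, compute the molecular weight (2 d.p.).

First, the molecular formula is C12H14O4 (counting implicit H from valence).
  C: 12 × 12.011 = 144.132
  H: 14 × 1.008 = 14.112
  O: 4 × 15.999 = 63.996
Sum: 12×12.011 + 14×1.008 + 4×15.999 = 222.240 → 222.24 g/mol.

222.24 g/mol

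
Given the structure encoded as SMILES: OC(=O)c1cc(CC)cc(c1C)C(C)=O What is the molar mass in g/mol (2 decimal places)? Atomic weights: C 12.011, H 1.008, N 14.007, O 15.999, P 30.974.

First, the molecular formula is C12H14O3 (counting implicit H from valence).
  C: 12 × 12.011 = 144.132
  H: 14 × 1.008 = 14.112
  O: 3 × 15.999 = 47.997
Sum: 12×12.011 + 14×1.008 + 3×15.999 = 206.241 → 206.24 g/mol.

206.24 g/mol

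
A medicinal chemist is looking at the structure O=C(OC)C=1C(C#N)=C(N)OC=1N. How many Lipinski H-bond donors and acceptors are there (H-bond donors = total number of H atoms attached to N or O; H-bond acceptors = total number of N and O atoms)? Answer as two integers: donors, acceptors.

4, 6

Donors: find every N or O and count the H atoms it carries.
  atom 1 (O): bond orders sum to 2 → 0 H
  atom 3 (O): bond orders sum to 2 → 0 H
  atom 8 (N): bond orders sum to 3 → 0 H
  atom 10 (N): bond orders sum to 1 → 2 H
  atom 11 (O): bond orders sum to 2 → 0 H
  atom 13 (N): bond orders sum to 1 → 2 H
Lipinski HBD = 4.
Acceptors: N atoms = 3, O atoms = 3 → HBA = 6.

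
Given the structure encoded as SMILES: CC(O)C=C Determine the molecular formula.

C4H8O

Walk through each heavy atom and fill implicit hydrogens from standard valence (C 4, N 3, O 2, S 2, halogen 1):
  atom 1: C, bond orders sum to 1 (valence 4) → 3 H
  atom 2: C, bond orders sum to 3 (valence 4) → 1 H
  atom 3: O, bond orders sum to 1 (valence 2) → 1 H
  atom 4: C, bond orders sum to 3 (valence 4) → 1 H
  atom 5: C, bond orders sum to 2 (valence 4) → 2 H
Totals → C:4, H:8, O:1.
In Hill order: C4H8O.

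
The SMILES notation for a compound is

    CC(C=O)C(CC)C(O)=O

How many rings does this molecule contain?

In SMILES, each pair of matching ring-closure digits denotes one ring-closing bond; the number of such bonds equals the number of independent rings.
Ring-closure bonds here: 0.

0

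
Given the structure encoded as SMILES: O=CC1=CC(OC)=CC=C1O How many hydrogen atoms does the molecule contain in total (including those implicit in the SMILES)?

Walk through each heavy atom and fill implicit hydrogens from standard valence (C 4, N 3, O 2, S 2, halogen 1):
  atom 1: O, bond orders sum to 2 (valence 2) → 0 H
  atom 2: C, bond orders sum to 3 (valence 4) → 1 H
  atom 3: C, bond orders sum to 4 (valence 4) → 0 H
  atom 4: C, bond orders sum to 3 (valence 4) → 1 H
  atom 5: C, bond orders sum to 4 (valence 4) → 0 H
  atom 6: O, bond orders sum to 2 (valence 2) → 0 H
  atom 7: C, bond orders sum to 1 (valence 4) → 3 H
  atom 8: C, bond orders sum to 3 (valence 4) → 1 H
  atom 9: C, bond orders sum to 3 (valence 4) → 1 H
  atom 10: C, bond orders sum to 4 (valence 4) → 0 H
  atom 11: O, bond orders sum to 1 (valence 2) → 1 H
Total hydrogens: 8.

8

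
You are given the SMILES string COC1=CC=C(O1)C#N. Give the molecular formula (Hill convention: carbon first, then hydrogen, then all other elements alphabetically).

C6H5NO2

Walk through each heavy atom and fill implicit hydrogens from standard valence (C 4, N 3, O 2, S 2, halogen 1):
  atom 1: C, bond orders sum to 1 (valence 4) → 3 H
  atom 2: O, bond orders sum to 2 (valence 2) → 0 H
  atom 3: C, bond orders sum to 4 (valence 4) → 0 H
  atom 4: C, bond orders sum to 3 (valence 4) → 1 H
  atom 5: C, bond orders sum to 3 (valence 4) → 1 H
  atom 6: C, bond orders sum to 4 (valence 4) → 0 H
  atom 7: O, bond orders sum to 2 (valence 2) → 0 H
  atom 8: C, bond orders sum to 4 (valence 4) → 0 H
  atom 9: N, bond orders sum to 3 (valence 3) → 0 H
Totals → C:6, H:5, N:1, O:2.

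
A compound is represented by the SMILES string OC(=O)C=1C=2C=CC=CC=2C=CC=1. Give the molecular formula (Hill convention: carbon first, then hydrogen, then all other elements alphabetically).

Walk through each heavy atom and fill implicit hydrogens from standard valence (C 4, N 3, O 2, S 2, halogen 1):
  atom 1: O, bond orders sum to 1 (valence 2) → 1 H
  atom 2: C, bond orders sum to 4 (valence 4) → 0 H
  atom 3: O, bond orders sum to 2 (valence 2) → 0 H
  atom 4: C, bond orders sum to 4 (valence 4) → 0 H
  atom 5: C, bond orders sum to 4 (valence 4) → 0 H
  atom 6: C, bond orders sum to 3 (valence 4) → 1 H
  atom 7: C, bond orders sum to 3 (valence 4) → 1 H
  atom 8: C, bond orders sum to 3 (valence 4) → 1 H
  atom 9: C, bond orders sum to 3 (valence 4) → 1 H
  atom 10: C, bond orders sum to 4 (valence 4) → 0 H
  atom 11: C, bond orders sum to 3 (valence 4) → 1 H
  atom 12: C, bond orders sum to 3 (valence 4) → 1 H
  atom 13: C, bond orders sum to 3 (valence 4) → 1 H
Totals → C:11, H:8, O:2.
In Hill order: C11H8O2.

C11H8O2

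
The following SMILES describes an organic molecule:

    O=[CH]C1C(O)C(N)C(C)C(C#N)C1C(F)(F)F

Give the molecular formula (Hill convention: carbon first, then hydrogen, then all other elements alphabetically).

Walk through each heavy atom and fill implicit hydrogens from standard valence (C 4, N 3, O 2, S 2, halogen 1):
  atom 1: O, bond orders sum to 2 (valence 2) → 0 H
  atom 2: C with explicit H count 1
  atom 3: C, bond orders sum to 3 (valence 4) → 1 H
  atom 4: C, bond orders sum to 3 (valence 4) → 1 H
  atom 5: O, bond orders sum to 1 (valence 2) → 1 H
  atom 6: C, bond orders sum to 3 (valence 4) → 1 H
  atom 7: N, bond orders sum to 1 (valence 3) → 2 H
  atom 8: C, bond orders sum to 3 (valence 4) → 1 H
  atom 9: C, bond orders sum to 1 (valence 4) → 3 H
  atom 10: C, bond orders sum to 3 (valence 4) → 1 H
  atom 11: C, bond orders sum to 4 (valence 4) → 0 H
  atom 12: N, bond orders sum to 3 (valence 3) → 0 H
  atom 13: C, bond orders sum to 3 (valence 4) → 1 H
  atom 14: C, bond orders sum to 4 (valence 4) → 0 H
  atom 15: F (halogen, monovalent) → 0 H
  atom 16: F (halogen, monovalent) → 0 H
  atom 17: F (halogen, monovalent) → 0 H
Totals → C:10, H:13, F:3, N:2, O:2.

C10H13F3N2O2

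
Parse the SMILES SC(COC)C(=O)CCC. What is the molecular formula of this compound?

C7H14O2S

Walk through each heavy atom and fill implicit hydrogens from standard valence (C 4, N 3, O 2, S 2, halogen 1):
  atom 1: S, bond orders sum to 1 (valence 2) → 1 H
  atom 2: C, bond orders sum to 3 (valence 4) → 1 H
  atom 3: C, bond orders sum to 2 (valence 4) → 2 H
  atom 4: O, bond orders sum to 2 (valence 2) → 0 H
  atom 5: C, bond orders sum to 1 (valence 4) → 3 H
  atom 6: C, bond orders sum to 4 (valence 4) → 0 H
  atom 7: O, bond orders sum to 2 (valence 2) → 0 H
  atom 8: C, bond orders sum to 2 (valence 4) → 2 H
  atom 9: C, bond orders sum to 2 (valence 4) → 2 H
  atom 10: C, bond orders sum to 1 (valence 4) → 3 H
Totals → C:7, H:14, O:2, S:1.
In Hill order: C7H14O2S.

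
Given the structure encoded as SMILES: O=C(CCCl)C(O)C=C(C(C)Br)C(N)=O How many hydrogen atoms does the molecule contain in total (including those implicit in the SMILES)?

13

Walk through each heavy atom and fill implicit hydrogens from standard valence (C 4, N 3, O 2, S 2, halogen 1):
  atom 1: O, bond orders sum to 2 (valence 2) → 0 H
  atom 2: C, bond orders sum to 4 (valence 4) → 0 H
  atom 3: C, bond orders sum to 2 (valence 4) → 2 H
  atom 4: C, bond orders sum to 2 (valence 4) → 2 H
  atom 5: Cl (halogen, monovalent) → 0 H
  atom 6: C, bond orders sum to 3 (valence 4) → 1 H
  atom 7: O, bond orders sum to 1 (valence 2) → 1 H
  atom 8: C, bond orders sum to 3 (valence 4) → 1 H
  atom 9: C, bond orders sum to 4 (valence 4) → 0 H
  atom 10: C, bond orders sum to 3 (valence 4) → 1 H
  atom 11: C, bond orders sum to 1 (valence 4) → 3 H
  atom 12: Br (halogen, monovalent) → 0 H
  atom 13: C, bond orders sum to 4 (valence 4) → 0 H
  atom 14: N, bond orders sum to 1 (valence 3) → 2 H
  atom 15: O, bond orders sum to 2 (valence 2) → 0 H
Total hydrogens: 13.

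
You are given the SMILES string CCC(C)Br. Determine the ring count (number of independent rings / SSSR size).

0

In SMILES, each pair of matching ring-closure digits denotes one ring-closing bond; the number of such bonds equals the number of independent rings.
Ring-closure bonds here: 0.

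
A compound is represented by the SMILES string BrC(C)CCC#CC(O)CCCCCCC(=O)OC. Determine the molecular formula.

Walk through each heavy atom and fill implicit hydrogens from standard valence (C 4, N 3, O 2, S 2, halogen 1):
  atom 1: Br (halogen, monovalent) → 0 H
  atom 2: C, bond orders sum to 3 (valence 4) → 1 H
  atom 3: C, bond orders sum to 1 (valence 4) → 3 H
  atom 4: C, bond orders sum to 2 (valence 4) → 2 H
  atom 5: C, bond orders sum to 2 (valence 4) → 2 H
  atom 6: C, bond orders sum to 4 (valence 4) → 0 H
  atom 7: C, bond orders sum to 4 (valence 4) → 0 H
  atom 8: C, bond orders sum to 3 (valence 4) → 1 H
  atom 9: O, bond orders sum to 1 (valence 2) → 1 H
  atom 10: C, bond orders sum to 2 (valence 4) → 2 H
  atom 11: C, bond orders sum to 2 (valence 4) → 2 H
  atom 12: C, bond orders sum to 2 (valence 4) → 2 H
  atom 13: C, bond orders sum to 2 (valence 4) → 2 H
  atom 14: C, bond orders sum to 2 (valence 4) → 2 H
  atom 15: C, bond orders sum to 2 (valence 4) → 2 H
  atom 16: C, bond orders sum to 4 (valence 4) → 0 H
  atom 17: O, bond orders sum to 2 (valence 2) → 0 H
  atom 18: O, bond orders sum to 2 (valence 2) → 0 H
  atom 19: C, bond orders sum to 1 (valence 4) → 3 H
Totals → C:15, H:25, Br:1, O:3.

C15H25BrO3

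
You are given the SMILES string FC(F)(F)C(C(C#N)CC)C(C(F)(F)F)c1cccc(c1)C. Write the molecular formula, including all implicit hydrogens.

Walk through each heavy atom and fill implicit hydrogens from standard valence (C 4, N 3, O 2, S 2, halogen 1); for lowercase aromatic atoms, an aromatic c carries 1 H when it has two neighbours and 0 H with three, and aromatic n carries 0 H:
  atom 1: F (halogen, monovalent) → 0 H
  atom 2: C, bond orders sum to 4 (valence 4) → 0 H
  atom 3: F (halogen, monovalent) → 0 H
  atom 4: F (halogen, monovalent) → 0 H
  atom 5: C, bond orders sum to 3 (valence 4) → 1 H
  atom 6: C, bond orders sum to 3 (valence 4) → 1 H
  atom 7: C, bond orders sum to 4 (valence 4) → 0 H
  atom 8: N, bond orders sum to 3 (valence 3) → 0 H
  atom 9: C, bond orders sum to 2 (valence 4) → 2 H
  atom 10: C, bond orders sum to 1 (valence 4) → 3 H
  atom 11: C, bond orders sum to 3 (valence 4) → 1 H
  atom 12: C, bond orders sum to 4 (valence 4) → 0 H
  atom 13: F (halogen, monovalent) → 0 H
  atom 14: F (halogen, monovalent) → 0 H
  atom 15: F (halogen, monovalent) → 0 H
  atom 16: aromatic c, 3 neighbours → 0 H
  atom 17: aromatic c, 2 neighbours → 1 H
  atom 18: aromatic c, 2 neighbours → 1 H
  atom 19: aromatic c, 2 neighbours → 1 H
  atom 20: aromatic c, 3 neighbours → 0 H
  atom 21: aromatic c, 2 neighbours → 1 H
  atom 22: C, bond orders sum to 1 (valence 4) → 3 H
Totals → C:15, H:15, F:6, N:1.
In Hill order: C15H15F6N.

C15H15F6N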